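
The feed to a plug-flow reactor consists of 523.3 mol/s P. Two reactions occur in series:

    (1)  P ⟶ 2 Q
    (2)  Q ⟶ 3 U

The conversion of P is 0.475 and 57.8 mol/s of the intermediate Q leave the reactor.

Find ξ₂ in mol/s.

Conversion of P: P consumed = 1ξ₁ = 0.475 × 523.3 → ξ₁ = 248.6 mol/s.
Q balance: n_Q = 0 + 2ξ₁ − 1ξ₂ = 57.8 → ξ₂ = (2·248.6 − 57.8)/1 = 439.3 mol/s.
Outlet amounts (n = n₀ + Σ ν·ξ):
  P: 523.3 − 1(248.6) = 274.7
  Q: 0 + 2(248.6) − 1(439.3) = 57.8
  U: 0 + 3(439.3) = 1318

ξ₂ = 439 mol/s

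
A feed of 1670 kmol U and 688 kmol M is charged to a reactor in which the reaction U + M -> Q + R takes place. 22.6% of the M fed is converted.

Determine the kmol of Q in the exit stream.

M reacted = 0.226 × 688 = 155.5 kmol; ν_M = −1, so ξ = 155.5/1 = 155.5 kmol.
Outlet amounts (n = n₀ + ν ξ):
  U: 1670 − 1(155.5) = 1515
  M: 688 − 1(155.5) = 532.5
  Q: 0 + 1(155.5) = 155.5
  R: 0 + 1(155.5) = 155.5

155 kmol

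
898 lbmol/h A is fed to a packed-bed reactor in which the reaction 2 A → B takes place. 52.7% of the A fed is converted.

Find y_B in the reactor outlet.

A reacted = 0.527 × 898 = 473.2 lbmol/h; ν_A = −2, so ξ = 473.2/2 = 236.6 lbmol/h.
Outlet amounts (n = n₀ + ν ξ):
  A: 898 − 2(236.6) = 424.8
  B: 0 + 1(236.6) = 236.6
Total out = 661.4 lbmol/h; y_B = 236.6 / 661.4 = 0.3578.

0.358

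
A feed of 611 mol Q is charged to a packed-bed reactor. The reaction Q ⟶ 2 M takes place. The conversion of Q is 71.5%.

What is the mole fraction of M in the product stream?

Q reacted = 0.715 × 611 = 436.9 mol; ν_Q = −1, so ξ = 436.9/1 = 436.9 mol.
Outlet amounts (n = n₀ + ν ξ):
  Q: 611 − 1(436.9) = 174.1
  M: 0 + 2(436.9) = 873.7
Total out = 1048 mol; y_M = 873.7 / 1048 = 0.8338.

0.834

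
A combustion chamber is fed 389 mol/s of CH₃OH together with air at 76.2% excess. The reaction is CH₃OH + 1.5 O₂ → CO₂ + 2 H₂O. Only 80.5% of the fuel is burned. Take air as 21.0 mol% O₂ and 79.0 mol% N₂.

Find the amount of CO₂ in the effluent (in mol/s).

Stoichiometric O₂ = 1.5 × 389 = 583.5 mol/s; O₂ fed = 583.5 × 1.762 = 1028 mol/s.
N₂ fed = 1028 × 79/21 = 3868 mol/s.
Fuel reacted = 0.805 × 389 → ξ = 313.1 mol/s.
Outlet (n = n₀ + ν ξ):
  CH₃OH: 389 − 1(313.1) = 75.85
  O₂: 1028 − 1.5(313.1) = 558.4
  N₂: 3868 (inert)
  CO₂: 0 + 1(313.1) = 313.1
  H₂O: 0 + 2(313.1) = 626.3

313 mol/s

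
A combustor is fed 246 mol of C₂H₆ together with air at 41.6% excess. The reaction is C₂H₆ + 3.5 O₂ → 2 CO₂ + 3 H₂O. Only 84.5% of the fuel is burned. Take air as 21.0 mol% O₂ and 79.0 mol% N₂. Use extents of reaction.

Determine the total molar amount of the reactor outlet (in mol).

Stoichiometric O₂ = 3.5 × 246 = 861 mol; O₂ fed = 861 × 1.416 = 1219 mol.
N₂ fed = 1219 × 79/21 = 4586 mol.
Fuel reacted = 0.845 × 246 → ξ = 207.9 mol.
Outlet (n = n₀ + ν ξ):
  C₂H₆: 246 − 1(207.9) = 38.13
  O₂: 1219 − 3.5(207.9) = 491.6
  N₂: 4586 (inert)
  CO₂: 0 + 2(207.9) = 415.7
  H₂O: 0 + 3(207.9) = 623.6
Total out = 38.13 + 491.6 + 4586 + 415.7 + 623.6 = 6156 mol.

6160 mol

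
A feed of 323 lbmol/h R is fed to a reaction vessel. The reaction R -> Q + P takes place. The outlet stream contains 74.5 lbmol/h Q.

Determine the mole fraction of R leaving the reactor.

0.625

For Q: n = n₀ + 1ξ → 74.5 = 0 + 1ξ, giving ξ = 74.5 lbmol/h.
Outlet amounts (n = n₀ + ν ξ):
  R: 323 − 1(74.5) = 248.5
  Q: 0 + 1(74.5) = 74.5
  P: 0 + 1(74.5) = 74.5
Total out = 397.5 lbmol/h; y_R = 248.5 / 397.5 = 0.6252.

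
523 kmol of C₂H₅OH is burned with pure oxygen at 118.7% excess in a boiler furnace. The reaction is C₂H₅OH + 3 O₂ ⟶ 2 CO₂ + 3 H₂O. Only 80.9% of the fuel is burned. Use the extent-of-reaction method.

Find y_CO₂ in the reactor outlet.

0.193

Stoichiometric O₂ = 3 × 523 = 1569 kmol; O₂ fed = 1569 × 2.187 = 3431 kmol.
Fuel reacted = 0.809 × 523 → ξ = 423.1 kmol.
Outlet (n = n₀ + ν ξ):
  C₂H₅OH: 523 − 1(423.1) = 99.89
  O₂: 3431 − 3(423.1) = 2162
  CO₂: 0 + 2(423.1) = 846.2
  H₂O: 0 + 3(423.1) = 1269
Total out = 4378 kmol; y_CO₂ = 846.2 / 4378 = 0.1933.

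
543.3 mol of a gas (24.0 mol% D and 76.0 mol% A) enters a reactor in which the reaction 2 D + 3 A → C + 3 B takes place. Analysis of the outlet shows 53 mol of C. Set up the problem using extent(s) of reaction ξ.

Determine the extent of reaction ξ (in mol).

ξ = 53 mol

For C: n = n₀ + 1ξ → 53 = 0 + 1ξ, giving ξ = 53 mol.
Outlet amounts (n = n₀ + ν ξ):
  D: 130.4 − 2(53) = 24.39
  A: 412.9 − 3(53) = 253.9
  C: 0 + 1(53) = 53
  B: 0 + 3(53) = 159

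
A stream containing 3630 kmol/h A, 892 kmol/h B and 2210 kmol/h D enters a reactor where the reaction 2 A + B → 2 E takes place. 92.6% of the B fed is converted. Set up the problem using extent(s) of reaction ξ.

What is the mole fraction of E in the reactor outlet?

0.28

B reacted = 0.926 × 892 = 826 kmol/h; ν_B = −1, so ξ = 826/1 = 826 kmol/h.
Outlet amounts (n = n₀ + ν ξ):
  A: 3630 − 2(826) = 1978
  B: 892 − 1(826) = 66.01
  E: 0 + 2(826) = 1652
  D: 2210 (inert)
Total out = 5906 kmol/h; y_E = 1652 / 5906 = 0.2797.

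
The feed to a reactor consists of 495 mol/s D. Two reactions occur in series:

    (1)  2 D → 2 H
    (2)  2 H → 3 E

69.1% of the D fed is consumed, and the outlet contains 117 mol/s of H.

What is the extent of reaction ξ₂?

Conversion of D: D consumed = 2ξ₁ = 0.691 × 495 → ξ₁ = 171 mol/s.
H balance: n_H = 0 + 2ξ₁ − 2ξ₂ = 117 → ξ₂ = (2·171 − 117)/2 = 112.5 mol/s.
Outlet amounts (n = n₀ + Σ ν·ξ):
  D: 495 − 2(171) = 153
  H: 0 + 2(171) − 2(112.5) = 117
  E: 0 + 3(112.5) = 337.6

ξ₂ = 113 mol/s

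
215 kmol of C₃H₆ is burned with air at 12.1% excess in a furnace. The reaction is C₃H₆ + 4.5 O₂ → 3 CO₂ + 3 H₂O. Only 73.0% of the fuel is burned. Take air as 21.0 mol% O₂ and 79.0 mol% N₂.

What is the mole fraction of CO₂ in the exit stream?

0.0863

Stoichiometric O₂ = 4.5 × 215 = 967.5 kmol; O₂ fed = 967.5 × 1.121 = 1085 kmol.
N₂ fed = 1085 × 79/21 = 4080 kmol.
Fuel reacted = 0.73 × 215 → ξ = 156.9 kmol.
Outlet (n = n₀ + ν ξ):
  C₃H₆: 215 − 1(156.9) = 58.05
  O₂: 1085 − 4.5(156.9) = 378.3
  N₂: 4080 (inert)
  CO₂: 0 + 3(156.9) = 470.8
  H₂O: 0 + 3(156.9) = 470.8
Total out = 5458 kmol; y_CO₂ = 470.8 / 5458 = 0.08627.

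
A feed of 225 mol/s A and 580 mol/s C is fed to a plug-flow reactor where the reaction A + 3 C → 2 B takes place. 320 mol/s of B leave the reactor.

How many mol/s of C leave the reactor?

100 mol/s

For B: n = n₀ + 2ξ → 320 = 0 + 2ξ, giving ξ = 160 mol/s.
Outlet amounts (n = n₀ + ν ξ):
  A: 225 − 1(160) = 65
  C: 580 − 3(160) = 100
  B: 0 + 2(160) = 320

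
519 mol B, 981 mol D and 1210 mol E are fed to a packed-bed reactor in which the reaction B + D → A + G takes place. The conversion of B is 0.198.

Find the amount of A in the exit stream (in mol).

103 mol

B reacted = 0.198 × 519 = 102.8 mol; ν_B = −1, so ξ = 102.8/1 = 102.8 mol.
Outlet amounts (n = n₀ + ν ξ):
  B: 519 − 1(102.8) = 416.2
  D: 981 − 1(102.8) = 878.2
  A: 0 + 1(102.8) = 102.8
  G: 0 + 1(102.8) = 102.8
  E: 1210 (inert)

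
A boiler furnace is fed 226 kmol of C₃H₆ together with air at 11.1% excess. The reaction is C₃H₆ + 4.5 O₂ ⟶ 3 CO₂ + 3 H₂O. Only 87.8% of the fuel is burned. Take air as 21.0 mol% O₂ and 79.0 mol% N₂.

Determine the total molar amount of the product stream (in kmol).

Stoichiometric O₂ = 4.5 × 226 = 1017 kmol; O₂ fed = 1017 × 1.111 = 1130 kmol.
N₂ fed = 1130 × 79/21 = 4251 kmol.
Fuel reacted = 0.878 × 226 → ξ = 198.4 kmol.
Outlet (n = n₀ + ν ξ):
  C₃H₆: 226 − 1(198.4) = 27.57
  O₂: 1130 − 4.5(198.4) = 237
  N₂: 4251 (inert)
  CO₂: 0 + 3(198.4) = 595.3
  H₂O: 0 + 3(198.4) = 595.3
Total out = 27.57 + 237 + 4251 + 595.3 + 595.3 = 5706 kmol.

5710 kmol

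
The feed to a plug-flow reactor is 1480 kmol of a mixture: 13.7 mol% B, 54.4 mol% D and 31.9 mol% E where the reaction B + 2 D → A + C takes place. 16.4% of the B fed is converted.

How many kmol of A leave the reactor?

33.3 kmol

B reacted = 0.164 × 202.8 = 33.25 kmol; ν_B = −1, so ξ = 33.25/1 = 33.25 kmol.
Outlet amounts (n = n₀ + ν ξ):
  B: 202.8 − 1(33.25) = 169.5
  D: 805.1 − 2(33.25) = 738.6
  A: 0 + 1(33.25) = 33.25
  C: 0 + 1(33.25) = 33.25
  E: 472.1 (inert)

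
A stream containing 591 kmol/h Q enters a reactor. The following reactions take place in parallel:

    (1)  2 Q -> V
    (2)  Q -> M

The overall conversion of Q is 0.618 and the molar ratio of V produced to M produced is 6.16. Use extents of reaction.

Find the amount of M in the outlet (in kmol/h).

27.4 kmol/h

Conversion of Q: Q consumed = 0.618 × 591 = 365.2 kmol/h = 2ξ₁ + 1ξ₂.
Selectivity: 1ξ₁ / (1ξ₂) = 6.16 → ξ₁ = 6.16 ξ₂.
Substitute: (2·6.16 + 1) ξ₂ = 365.2 → ξ₂ = 27.42 kmol/h, ξ₁ = 168.9 kmol/h.
Outlet amounts (n = n₀ + Σ ν·ξ):
  Q: 591 − 2(168.9) − 1(27.42) = 225.8
  V: 0 + 1(168.9) = 168.9
  M: 0 + 1(27.42) = 27.42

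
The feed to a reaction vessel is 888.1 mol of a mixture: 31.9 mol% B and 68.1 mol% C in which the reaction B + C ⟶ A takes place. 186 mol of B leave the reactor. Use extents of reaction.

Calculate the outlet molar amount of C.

For B: n = n₀ − 1ξ → 186 = 283.3 − 1ξ, giving ξ = 97.3 mol.
Outlet amounts (n = n₀ + ν ξ):
  B: 283.3 − 1(97.3) = 186
  C: 604.8 − 1(97.3) = 507.5
  A: 0 + 1(97.3) = 97.3

507 mol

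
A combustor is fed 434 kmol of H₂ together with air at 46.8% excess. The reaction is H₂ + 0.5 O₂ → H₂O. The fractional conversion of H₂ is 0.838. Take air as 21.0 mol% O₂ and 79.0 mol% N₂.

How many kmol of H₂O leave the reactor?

Stoichiometric O₂ = 0.5 × 434 = 217 kmol; O₂ fed = 217 × 1.468 = 318.6 kmol.
N₂ fed = 318.6 × 79/21 = 1198 kmol.
Fuel reacted = 0.838 × 434 → ξ = 363.7 kmol.
Outlet (n = n₀ + ν ξ):
  H₂: 434 − 1(363.7) = 70.31
  O₂: 318.6 − 0.5(363.7) = 136.7
  N₂: 1198 (inert)
  H₂O: 0 + 1(363.7) = 363.7

364 kmol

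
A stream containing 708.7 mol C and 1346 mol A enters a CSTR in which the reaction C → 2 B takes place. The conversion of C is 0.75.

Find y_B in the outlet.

0.411

C reacted = 0.75 × 708.7 = 531.5 mol; ν_C = −1, so ξ = 531.5/1 = 531.5 mol.
Outlet amounts (n = n₀ + ν ξ):
  C: 708.7 − 1(531.5) = 177.2
  B: 0 + 2(531.5) = 1063
  A: 1346 (inert)
Total out = 2586 mol; y_B = 1063 / 2586 = 0.411.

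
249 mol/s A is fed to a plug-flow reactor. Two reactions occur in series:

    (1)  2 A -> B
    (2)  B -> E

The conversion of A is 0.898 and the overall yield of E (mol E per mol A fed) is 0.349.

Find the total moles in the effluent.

Conversion of A: A consumed = 2ξ₁ = 0.898 × 249 → ξ₁ = 111.8 mol/s.
Yield of E: 1ξ₂ / 249 = 0.349 → ξ₂ = 86.9 mol/s.
Outlet amounts (n = n₀ + Σ ν·ξ):
  A: 249 − 2(111.8) = 25.4
  B: 0 + 1(111.8) − 1(86.9) = 24.9
  E: 0 + 1(86.9) = 86.9
Total out = 25.4 + 24.9 + 86.9 = 137.2 mol/s.

137 mol/s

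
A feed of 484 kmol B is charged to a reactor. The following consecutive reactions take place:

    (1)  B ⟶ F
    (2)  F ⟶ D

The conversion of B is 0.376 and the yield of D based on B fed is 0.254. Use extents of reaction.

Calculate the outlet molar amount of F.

Conversion of B: B consumed = 1ξ₁ = 0.376 × 484 → ξ₁ = 182 kmol.
Yield of D: 1ξ₂ / 484 = 0.254 → ξ₂ = 122.9 kmol.
Outlet amounts (n = n₀ + Σ ν·ξ):
  B: 484 − 1(182) = 302
  F: 0 + 1(182) − 1(122.9) = 59.05
  D: 0 + 1(122.9) = 122.9

59 kmol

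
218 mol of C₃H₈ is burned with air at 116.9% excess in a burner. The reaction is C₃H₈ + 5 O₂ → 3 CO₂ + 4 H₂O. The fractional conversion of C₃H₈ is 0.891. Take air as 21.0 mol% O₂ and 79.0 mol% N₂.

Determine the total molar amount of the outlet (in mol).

11700 mol

Stoichiometric O₂ = 5 × 218 = 1090 mol; O₂ fed = 1090 × 2.169 = 2364 mol.
N₂ fed = 2364 × 79/21 = 8894 mol.
Fuel reacted = 0.891 × 218 → ξ = 194.2 mol.
Outlet (n = n₀ + ν ξ):
  C₃H₈: 218 − 1(194.2) = 23.76
  O₂: 2364 − 5(194.2) = 1393
  N₂: 8894 (inert)
  CO₂: 0 + 3(194.2) = 582.7
  H₂O: 0 + 4(194.2) = 777
Total out = 23.76 + 1393 + 8894 + 582.7 + 777 = 11670 mol.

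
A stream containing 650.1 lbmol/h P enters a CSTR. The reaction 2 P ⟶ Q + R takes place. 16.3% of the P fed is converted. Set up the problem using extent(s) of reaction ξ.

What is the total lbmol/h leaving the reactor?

650 lbmol/h

P reacted = 0.163 × 650.1 = 106 lbmol/h; ν_P = −2, so ξ = 106/2 = 52.98 lbmol/h.
Outlet amounts (n = n₀ + ν ξ):
  P: 650.1 − 2(52.98) = 544.1
  Q: 0 + 1(52.98) = 52.98
  R: 0 + 1(52.98) = 52.98
Total out = 544.1 + 52.98 + 52.98 = 650.1 lbmol/h.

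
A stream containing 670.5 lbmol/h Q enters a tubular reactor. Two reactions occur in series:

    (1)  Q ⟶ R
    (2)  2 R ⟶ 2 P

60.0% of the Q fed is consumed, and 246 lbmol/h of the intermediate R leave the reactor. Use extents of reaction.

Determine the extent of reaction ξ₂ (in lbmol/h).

Conversion of Q: Q consumed = 1ξ₁ = 0.6 × 670.5 → ξ₁ = 402.3 lbmol/h.
R balance: n_R = 0 + 1ξ₁ − 2ξ₂ = 246 → ξ₂ = (1·402.3 − 246)/2 = 78.15 lbmol/h.
Outlet amounts (n = n₀ + Σ ν·ξ):
  Q: 670.5 − 1(402.3) = 268.2
  R: 0 + 1(402.3) − 2(78.15) = 246
  P: 0 + 2(78.15) = 156.3

ξ₂ = 78.2 lbmol/h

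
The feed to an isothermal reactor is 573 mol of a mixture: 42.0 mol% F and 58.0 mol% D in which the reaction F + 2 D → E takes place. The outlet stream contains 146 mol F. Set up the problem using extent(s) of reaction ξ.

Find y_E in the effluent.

0.247

For F: n = n₀ − 1ξ → 146 = 240.7 − 1ξ, giving ξ = 94.66 mol.
Outlet amounts (n = n₀ + ν ξ):
  F: 240.7 − 1(94.66) = 146
  D: 332.3 − 2(94.66) = 143
  E: 0 + 1(94.66) = 94.66
Total out = 383.7 mol; y_E = 94.66 / 383.7 = 0.2467.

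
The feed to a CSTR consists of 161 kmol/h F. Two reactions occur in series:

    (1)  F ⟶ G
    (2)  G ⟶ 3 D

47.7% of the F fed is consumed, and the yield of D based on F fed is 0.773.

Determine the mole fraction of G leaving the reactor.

Conversion of F: F consumed = 1ξ₁ = 0.477 × 161 → ξ₁ = 76.8 kmol/h.
Yield of D: 3ξ₂ / 161 = 0.773 → ξ₂ = 41.48 kmol/h.
Outlet amounts (n = n₀ + Σ ν·ξ):
  F: 161 − 1(76.8) = 84.2
  G: 0 + 1(76.8) − 1(41.48) = 35.31
  D: 0 + 3(41.48) = 124.5
Total out = 244 kmol/h; y_G = 35.31 / 244 = 0.1447.

0.145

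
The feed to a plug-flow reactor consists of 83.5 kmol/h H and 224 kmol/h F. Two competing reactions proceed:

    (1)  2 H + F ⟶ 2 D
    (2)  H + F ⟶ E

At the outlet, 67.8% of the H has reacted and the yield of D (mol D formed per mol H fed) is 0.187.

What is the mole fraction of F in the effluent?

Yield of D: 2ξ₁ / 83.5 = 0.187 → ξ₁ = 7.807 kmol/h.
Conversion of H: 2ξ₁ + 1ξ₂ = 0.678 × 83.5 = 56.61 → ξ₂ = 41 kmol/h.
Outlet amounts (n = n₀ + Σ ν·ξ):
  H: 83.5 − 2(7.807) − 1(41) = 26.89
  F: 224 − 1(7.807) − 1(41) = 175.2
  D: 0 + 2(7.807) = 15.61
  E: 0 + 1(41) = 41
Total out = 258.7 kmol/h; y_F = 175.2 / 258.7 = 0.6772.

0.677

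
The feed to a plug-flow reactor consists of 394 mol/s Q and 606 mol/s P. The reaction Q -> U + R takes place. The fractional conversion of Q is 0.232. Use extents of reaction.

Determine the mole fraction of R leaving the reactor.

Q reacted = 0.232 × 394 = 91.41 mol/s; ν_Q = −1, so ξ = 91.41/1 = 91.41 mol/s.
Outlet amounts (n = n₀ + ν ξ):
  Q: 394 − 1(91.41) = 302.6
  U: 0 + 1(91.41) = 91.41
  R: 0 + 1(91.41) = 91.41
  P: 606 (inert)
Total out = 1091 mol/s; y_R = 91.41 / 1091 = 0.08375.

0.0838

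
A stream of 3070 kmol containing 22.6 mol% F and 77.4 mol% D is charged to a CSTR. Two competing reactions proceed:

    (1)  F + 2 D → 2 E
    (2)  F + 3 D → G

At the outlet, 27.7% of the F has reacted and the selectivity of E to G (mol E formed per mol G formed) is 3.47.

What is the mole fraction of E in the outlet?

Conversion of F: F consumed = 0.277 × 693.8 = 192.2 kmol = 1ξ₁ + 1ξ₂.
Selectivity: 2ξ₁ / (1ξ₂) = 3.47 → ξ₁ = 1.735 ξ₂.
Substitute: (1·1.735 + 1) ξ₂ = 192.2 → ξ₂ = 70.27 kmol, ξ₁ = 121.9 kmol.
Outlet amounts (n = n₀ + Σ ν·ξ):
  F: 693.8 − 1(121.9) − 1(70.27) = 501.6
  D: 2376 − 2(121.9) − 3(70.27) = 1922
  E: 0 + 2(121.9) = 243.8
  G: 0 + 1(70.27) = 70.27
Total out = 2737 kmol; y_E = 243.8 / 2737 = 0.08908.

0.0891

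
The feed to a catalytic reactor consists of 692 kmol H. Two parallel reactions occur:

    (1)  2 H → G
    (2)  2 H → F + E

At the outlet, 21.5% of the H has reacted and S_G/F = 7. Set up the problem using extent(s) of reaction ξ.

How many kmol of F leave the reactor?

Conversion of H: H consumed = 0.215 × 692 = 148.8 kmol = 2ξ₁ + 2ξ₂.
Selectivity: 1ξ₁ / (1ξ₂) = 7 → ξ₁ = 7 ξ₂.
Substitute: (2·7 + 2) ξ₂ = 148.8 → ξ₂ = 9.299 kmol, ξ₁ = 65.09 kmol.
Outlet amounts (n = n₀ + Σ ν·ξ):
  H: 692 − 2(65.09) − 2(9.299) = 543.2
  G: 0 + 1(65.09) = 65.09
  F: 0 + 1(9.299) = 9.299
  E: 0 + 1(9.299) = 9.299

9.3 kmol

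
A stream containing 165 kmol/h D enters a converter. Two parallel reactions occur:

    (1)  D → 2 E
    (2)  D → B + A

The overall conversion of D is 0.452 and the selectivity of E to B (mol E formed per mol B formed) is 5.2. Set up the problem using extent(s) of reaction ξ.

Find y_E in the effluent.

0.45

Conversion of D: D consumed = 0.452 × 165 = 74.58 kmol/h = 1ξ₁ + 1ξ₂.
Selectivity: 2ξ₁ / (1ξ₂) = 5.2 → ξ₁ = 2.6 ξ₂.
Substitute: (1·2.6 + 1) ξ₂ = 74.58 → ξ₂ = 20.72 kmol/h, ξ₁ = 53.86 kmol/h.
Outlet amounts (n = n₀ + Σ ν·ξ):
  D: 165 − 1(53.86) − 1(20.72) = 90.42
  E: 0 + 2(53.86) = 107.7
  B: 0 + 1(20.72) = 20.72
  A: 0 + 1(20.72) = 20.72
Total out = 239.6 kmol/h; y_E = 107.7 / 239.6 = 0.4496.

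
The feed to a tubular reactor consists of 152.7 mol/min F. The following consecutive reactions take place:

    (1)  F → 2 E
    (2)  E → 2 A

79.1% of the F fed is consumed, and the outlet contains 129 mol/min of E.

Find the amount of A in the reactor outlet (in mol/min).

Conversion of F: F consumed = 1ξ₁ = 0.791 × 152.7 → ξ₁ = 120.8 mol/min.
E balance: n_E = 0 + 2ξ₁ − 1ξ₂ = 129 → ξ₂ = (2·120.8 − 129)/1 = 112.6 mol/min.
Outlet amounts (n = n₀ + Σ ν·ξ):
  F: 152.7 − 1(120.8) = 31.91
  E: 0 + 2(120.8) − 1(112.6) = 129
  A: 0 + 2(112.6) = 225.1

225 mol/min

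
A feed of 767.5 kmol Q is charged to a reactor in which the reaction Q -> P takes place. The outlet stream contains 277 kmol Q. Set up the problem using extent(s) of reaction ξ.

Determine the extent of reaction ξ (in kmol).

For Q: n = n₀ − 1ξ → 277 = 767.5 − 1ξ, giving ξ = 490.5 kmol.
Outlet amounts (n = n₀ + ν ξ):
  Q: 767.5 − 1(490.5) = 277
  P: 0 + 1(490.5) = 490.5

ξ = 490 kmol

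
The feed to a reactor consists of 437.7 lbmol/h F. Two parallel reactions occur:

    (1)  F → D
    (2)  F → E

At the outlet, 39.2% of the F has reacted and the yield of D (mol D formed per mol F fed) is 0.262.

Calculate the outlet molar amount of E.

56.9 lbmol/h

Yield of D: 1ξ₁ / 437.7 = 0.262 → ξ₁ = 114.7 lbmol/h.
Conversion of F: 1ξ₁ + 1ξ₂ = 0.392 × 437.7 = 171.6 → ξ₂ = 56.9 lbmol/h.
Outlet amounts (n = n₀ + Σ ν·ξ):
  F: 437.7 − 1(114.7) − 1(56.9) = 266.1
  D: 0 + 1(114.7) = 114.7
  E: 0 + 1(56.9) = 56.9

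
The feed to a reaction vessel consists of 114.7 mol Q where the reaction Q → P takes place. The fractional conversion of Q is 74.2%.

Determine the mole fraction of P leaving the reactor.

0.742

Q reacted = 0.742 × 114.7 = 85.11 mol; ν_Q = −1, so ξ = 85.11/1 = 85.11 mol.
Outlet amounts (n = n₀ + ν ξ):
  Q: 114.7 − 1(85.11) = 29.59
  P: 0 + 1(85.11) = 85.11
Total out = 114.7 mol; y_P = 85.11 / 114.7 = 0.742.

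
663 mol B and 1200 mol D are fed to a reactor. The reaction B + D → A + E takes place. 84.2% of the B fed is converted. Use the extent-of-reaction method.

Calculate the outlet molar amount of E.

558 mol

B reacted = 0.842 × 663 = 558.2 mol; ν_B = −1, so ξ = 558.2/1 = 558.2 mol.
Outlet amounts (n = n₀ + ν ξ):
  B: 663 − 1(558.2) = 104.8
  D: 1200 − 1(558.2) = 641.8
  A: 0 + 1(558.2) = 558.2
  E: 0 + 1(558.2) = 558.2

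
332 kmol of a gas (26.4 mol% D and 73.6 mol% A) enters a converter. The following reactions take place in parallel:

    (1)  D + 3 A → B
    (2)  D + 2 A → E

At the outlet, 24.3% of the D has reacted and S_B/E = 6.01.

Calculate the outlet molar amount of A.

183 kmol

Conversion of D: D consumed = 0.243 × 87.65 = 21.3 kmol = 1ξ₁ + 1ξ₂.
Selectivity: 1ξ₁ / (1ξ₂) = 6.01 → ξ₁ = 6.01 ξ₂.
Substitute: (1·6.01 + 1) ξ₂ = 21.3 → ξ₂ = 3.038 kmol, ξ₁ = 18.26 kmol.
Outlet amounts (n = n₀ + Σ ν·ξ):
  D: 87.65 − 1(18.26) − 1(3.038) = 66.35
  A: 244.4 − 3(18.26) − 2(3.038) = 183.5
  B: 0 + 1(18.26) = 18.26
  E: 0 + 1(3.038) = 3.038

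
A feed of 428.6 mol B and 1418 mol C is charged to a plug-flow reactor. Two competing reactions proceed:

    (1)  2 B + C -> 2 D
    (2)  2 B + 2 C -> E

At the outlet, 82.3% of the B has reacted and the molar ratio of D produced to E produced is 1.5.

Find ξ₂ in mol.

Conversion of B: B consumed = 0.823 × 428.6 = 352.7 mol = 2ξ₁ + 2ξ₂.
Selectivity: 2ξ₁ / (1ξ₂) = 1.5 → ξ₁ = 0.75 ξ₂.
Substitute: (2·0.75 + 2) ξ₂ = 352.7 → ξ₂ = 100.8 mol, ξ₁ = 75.59 mol.
Outlet amounts (n = n₀ + Σ ν·ξ):
  B: 428.6 − 2(75.59) − 2(100.8) = 75.86
  C: 1418 − 1(75.59) − 2(100.8) = 1141
  D: 0 + 2(75.59) = 151.2
  E: 0 + 1(100.8) = 100.8

ξ₂ = 101 mol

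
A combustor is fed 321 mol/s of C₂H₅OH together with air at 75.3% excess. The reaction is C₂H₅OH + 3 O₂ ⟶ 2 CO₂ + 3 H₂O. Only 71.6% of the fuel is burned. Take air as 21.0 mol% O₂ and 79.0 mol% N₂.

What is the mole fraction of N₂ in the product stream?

0.739

Stoichiometric O₂ = 3 × 321 = 963 mol/s; O₂ fed = 963 × 1.753 = 1688 mol/s.
N₂ fed = 1688 × 79/21 = 6351 mol/s.
Fuel reacted = 0.716 × 321 → ξ = 229.8 mol/s.
Outlet (n = n₀ + ν ξ):
  C₂H₅OH: 321 − 1(229.8) = 91.16
  O₂: 1688 − 3(229.8) = 998.6
  N₂: 6351 (inert)
  CO₂: 0 + 2(229.8) = 459.7
  H₂O: 0 + 3(229.8) = 689.5
Total out = 8590 mol/s; y_N₂ = 6351 / 8590 = 0.7393.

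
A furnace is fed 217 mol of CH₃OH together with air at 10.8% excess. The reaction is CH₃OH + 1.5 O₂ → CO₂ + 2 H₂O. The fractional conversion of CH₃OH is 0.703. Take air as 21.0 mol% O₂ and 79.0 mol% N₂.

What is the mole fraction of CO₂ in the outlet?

0.0759

Stoichiometric O₂ = 1.5 × 217 = 325.5 mol; O₂ fed = 325.5 × 1.108 = 360.7 mol.
N₂ fed = 360.7 × 79/21 = 1357 mol.
Fuel reacted = 0.703 × 217 → ξ = 152.6 mol.
Outlet (n = n₀ + ν ξ):
  CH₃OH: 217 − 1(152.6) = 64.45
  O₂: 360.7 − 1.5(152.6) = 131.8
  N₂: 1357 (inert)
  CO₂: 0 + 1(152.6) = 152.6
  H₂O: 0 + 2(152.6) = 305.1
Total out = 2011 mol; y_CO₂ = 152.6 / 2011 = 0.07587.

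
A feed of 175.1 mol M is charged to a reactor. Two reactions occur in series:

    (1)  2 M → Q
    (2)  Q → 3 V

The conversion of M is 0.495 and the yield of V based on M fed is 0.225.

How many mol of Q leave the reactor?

30.2 mol

Conversion of M: M consumed = 2ξ₁ = 0.495 × 175.1 → ξ₁ = 43.34 mol.
Yield of V: 3ξ₂ / 175.1 = 0.225 → ξ₂ = 13.13 mol.
Outlet amounts (n = n₀ + Σ ν·ξ):
  M: 175.1 − 2(43.34) = 88.43
  Q: 0 + 1(43.34) − 1(13.13) = 30.2
  V: 0 + 3(13.13) = 39.4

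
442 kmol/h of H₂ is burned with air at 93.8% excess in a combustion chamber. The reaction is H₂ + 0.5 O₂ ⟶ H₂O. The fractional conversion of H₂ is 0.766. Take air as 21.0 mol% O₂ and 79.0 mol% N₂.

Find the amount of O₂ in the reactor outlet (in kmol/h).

259 kmol/h

Stoichiometric O₂ = 0.5 × 442 = 221 kmol/h; O₂ fed = 221 × 1.938 = 428.3 kmol/h.
N₂ fed = 428.3 × 79/21 = 1611 kmol/h.
Fuel reacted = 0.766 × 442 → ξ = 338.6 kmol/h.
Outlet (n = n₀ + ν ξ):
  H₂: 442 − 1(338.6) = 103.4
  O₂: 428.3 − 0.5(338.6) = 259
  N₂: 1611 (inert)
  H₂O: 0 + 1(338.6) = 338.6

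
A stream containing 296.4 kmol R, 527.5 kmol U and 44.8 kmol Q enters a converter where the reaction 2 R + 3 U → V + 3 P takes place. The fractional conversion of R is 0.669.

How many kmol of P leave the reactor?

R reacted = 0.669 × 296.4 = 198.3 kmol; ν_R = −2, so ξ = 198.3/2 = 99.15 kmol.
Outlet amounts (n = n₀ + ν ξ):
  R: 296.4 − 2(99.15) = 98.11
  U: 527.5 − 3(99.15) = 230.1
  V: 0 + 1(99.15) = 99.15
  P: 0 + 3(99.15) = 297.4
  Q: 44.8 (inert)

297 kmol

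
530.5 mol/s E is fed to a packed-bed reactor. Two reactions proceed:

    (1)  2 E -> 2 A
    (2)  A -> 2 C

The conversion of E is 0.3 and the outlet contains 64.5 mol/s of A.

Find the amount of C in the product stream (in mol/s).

Conversion of E: E consumed = 2ξ₁ = 0.3 × 530.5 → ξ₁ = 79.58 mol/s.
A balance: n_A = 0 + 2ξ₁ − 1ξ₂ = 64.5 → ξ₂ = (2·79.58 − 64.5)/1 = 94.65 mol/s.
Outlet amounts (n = n₀ + Σ ν·ξ):
  E: 530.5 − 2(79.58) = 371.4
  A: 0 + 2(79.58) − 1(94.65) = 64.5
  C: 0 + 2(94.65) = 189.3

189 mol/s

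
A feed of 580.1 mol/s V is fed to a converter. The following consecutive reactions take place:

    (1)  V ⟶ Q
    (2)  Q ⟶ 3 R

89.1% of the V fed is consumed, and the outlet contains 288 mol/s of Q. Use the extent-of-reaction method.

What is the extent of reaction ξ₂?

Conversion of V: V consumed = 1ξ₁ = 0.891 × 580.1 → ξ₁ = 516.9 mol/s.
Q balance: n_Q = 0 + 1ξ₁ − 1ξ₂ = 288 → ξ₂ = (1·516.9 − 288)/1 = 228.9 mol/s.
Outlet amounts (n = n₀ + Σ ν·ξ):
  V: 580.1 − 1(516.9) = 63.23
  Q: 0 + 1(516.9) − 1(228.9) = 288
  R: 0 + 3(228.9) = 686.6

ξ₂ = 229 mol/s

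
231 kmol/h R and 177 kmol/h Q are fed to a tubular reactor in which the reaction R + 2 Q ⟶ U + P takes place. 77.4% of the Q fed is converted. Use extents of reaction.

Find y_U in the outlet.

Q reacted = 0.774 × 177 = 137 kmol/h; ν_Q = −2, so ξ = 137/2 = 68.5 kmol/h.
Outlet amounts (n = n₀ + ν ξ):
  R: 231 − 1(68.5) = 162.5
  Q: 177 − 2(68.5) = 40
  U: 0 + 1(68.5) = 68.5
  P: 0 + 1(68.5) = 68.5
Total out = 339.5 kmol/h; y_U = 68.5 / 339.5 = 0.2018.

0.202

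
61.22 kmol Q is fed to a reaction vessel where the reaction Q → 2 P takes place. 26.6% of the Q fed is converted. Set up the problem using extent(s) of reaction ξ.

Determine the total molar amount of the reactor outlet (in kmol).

Q reacted = 0.266 × 61.22 = 16.28 kmol; ν_Q = −1, so ξ = 16.28/1 = 16.28 kmol.
Outlet amounts (n = n₀ + ν ξ):
  Q: 61.22 − 1(16.28) = 44.94
  P: 0 + 2(16.28) = 32.57
Total out = 44.94 + 32.57 = 77.5 kmol.

77.5 kmol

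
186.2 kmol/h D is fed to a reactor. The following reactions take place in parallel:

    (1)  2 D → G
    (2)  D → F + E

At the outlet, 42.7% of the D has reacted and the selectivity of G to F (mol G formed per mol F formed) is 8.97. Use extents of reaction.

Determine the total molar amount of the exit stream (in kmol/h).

Conversion of D: D consumed = 0.427 × 186.2 = 79.51 kmol/h = 2ξ₁ + 1ξ₂.
Selectivity: 1ξ₁ / (1ξ₂) = 8.97 → ξ₁ = 8.97 ξ₂.
Substitute: (2·8.97 + 1) ξ₂ = 79.51 → ξ₂ = 4.198 kmol/h, ξ₁ = 37.65 kmol/h.
Outlet amounts (n = n₀ + Σ ν·ξ):
  D: 186.2 − 2(37.65) − 1(4.198) = 106.7
  G: 0 + 1(37.65) = 37.65
  F: 0 + 1(4.198) = 4.198
  E: 0 + 1(4.198) = 4.198
Total out = 106.7 + 37.65 + 4.198 + 4.198 = 152.7 kmol/h.

153 kmol/h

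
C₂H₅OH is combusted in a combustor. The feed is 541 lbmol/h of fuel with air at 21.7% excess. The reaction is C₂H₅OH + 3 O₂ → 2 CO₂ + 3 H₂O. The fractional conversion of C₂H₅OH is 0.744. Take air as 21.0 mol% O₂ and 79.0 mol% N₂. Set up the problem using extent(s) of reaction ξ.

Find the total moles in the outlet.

10300 lbmol/h

Stoichiometric O₂ = 3 × 541 = 1623 lbmol/h; O₂ fed = 1623 × 1.217 = 1975 lbmol/h.
N₂ fed = 1975 × 79/21 = 7430 lbmol/h.
Fuel reacted = 0.744 × 541 → ξ = 402.5 lbmol/h.
Outlet (n = n₀ + ν ξ):
  C₂H₅OH: 541 − 1(402.5) = 138.5
  O₂: 1975 − 3(402.5) = 767.7
  N₂: 7430 (inert)
  CO₂: 0 + 2(402.5) = 805
  H₂O: 0 + 3(402.5) = 1208
Total out = 138.5 + 767.7 + 7430 + 805 + 1208 = 10350 lbmol/h.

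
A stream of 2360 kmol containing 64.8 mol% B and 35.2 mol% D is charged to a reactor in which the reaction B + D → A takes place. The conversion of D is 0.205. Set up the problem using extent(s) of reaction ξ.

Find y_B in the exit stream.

D reacted = 0.205 × 830.7 = 170.3 kmol; ν_D = −1, so ξ = 170.3/1 = 170.3 kmol.
Outlet amounts (n = n₀ + ν ξ):
  B: 1529 − 1(170.3) = 1359
  D: 830.7 − 1(170.3) = 660.4
  A: 0 + 1(170.3) = 170.3
Total out = 2190 kmol; y_B = 1359 / 2190 = 0.6206.

0.621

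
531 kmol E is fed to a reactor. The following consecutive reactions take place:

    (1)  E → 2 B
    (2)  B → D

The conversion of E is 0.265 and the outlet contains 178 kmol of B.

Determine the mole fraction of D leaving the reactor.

0.154

Conversion of E: E consumed = 1ξ₁ = 0.265 × 531 → ξ₁ = 140.7 kmol.
B balance: n_B = 0 + 2ξ₁ − 1ξ₂ = 178 → ξ₂ = (2·140.7 − 178)/1 = 103.4 kmol.
Outlet amounts (n = n₀ + Σ ν·ξ):
  E: 531 − 1(140.7) = 390.3
  B: 0 + 2(140.7) − 1(103.4) = 178
  D: 0 + 1(103.4) = 103.4
Total out = 671.7 kmol; y_D = 103.4 / 671.7 = 0.154.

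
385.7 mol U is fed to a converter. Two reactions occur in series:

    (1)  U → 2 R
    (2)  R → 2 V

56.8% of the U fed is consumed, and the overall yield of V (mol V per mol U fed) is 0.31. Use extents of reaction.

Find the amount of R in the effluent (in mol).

Conversion of U: U consumed = 1ξ₁ = 0.568 × 385.7 → ξ₁ = 219.1 mol.
Yield of V: 2ξ₂ / 385.7 = 0.31 → ξ₂ = 59.78 mol.
Outlet amounts (n = n₀ + Σ ν·ξ):
  U: 385.7 − 1(219.1) = 166.6
  R: 0 + 2(219.1) − 1(59.78) = 378.4
  V: 0 + 2(59.78) = 119.6

378 mol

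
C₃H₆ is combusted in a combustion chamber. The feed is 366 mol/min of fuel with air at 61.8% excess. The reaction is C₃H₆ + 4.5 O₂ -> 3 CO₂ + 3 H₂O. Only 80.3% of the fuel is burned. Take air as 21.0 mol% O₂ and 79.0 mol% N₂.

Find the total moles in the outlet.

13200 mol/min

Stoichiometric O₂ = 4.5 × 366 = 1647 mol/min; O₂ fed = 1647 × 1.618 = 2665 mol/min.
N₂ fed = 2665 × 79/21 = 10020 mol/min.
Fuel reacted = 0.803 × 366 → ξ = 293.9 mol/min.
Outlet (n = n₀ + ν ξ):
  C₃H₆: 366 − 1(293.9) = 72.1
  O₂: 2665 − 4.5(293.9) = 1342
  N₂: 10020 (inert)
  CO₂: 0 + 3(293.9) = 881.7
  H₂O: 0 + 3(293.9) = 881.7
Total out = 72.1 + 1342 + 10020 + 881.7 + 881.7 = 13200 mol/min.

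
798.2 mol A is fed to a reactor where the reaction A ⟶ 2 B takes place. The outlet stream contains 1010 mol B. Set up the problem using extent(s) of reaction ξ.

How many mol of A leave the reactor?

For B: n = n₀ + 2ξ → 1010 = 0 + 2ξ, giving ξ = 505 mol.
Outlet amounts (n = n₀ + ν ξ):
  A: 798.2 − 1(505) = 293.2
  B: 0 + 2(505) = 1010

293 mol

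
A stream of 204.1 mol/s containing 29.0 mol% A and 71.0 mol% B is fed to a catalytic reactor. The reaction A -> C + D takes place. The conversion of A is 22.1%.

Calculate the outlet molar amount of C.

13.1 mol/s

A reacted = 0.221 × 59.19 = 13.08 mol/s; ν_A = −1, so ξ = 13.08/1 = 13.08 mol/s.
Outlet amounts (n = n₀ + ν ξ):
  A: 59.19 − 1(13.08) = 46.11
  C: 0 + 1(13.08) = 13.08
  D: 0 + 1(13.08) = 13.08
  B: 144.9 (inert)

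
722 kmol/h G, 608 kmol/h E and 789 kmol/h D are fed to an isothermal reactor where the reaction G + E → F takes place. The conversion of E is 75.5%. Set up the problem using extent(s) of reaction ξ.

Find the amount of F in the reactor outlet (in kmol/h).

E reacted = 0.755 × 608 = 459 kmol/h; ν_E = −1, so ξ = 459/1 = 459 kmol/h.
Outlet amounts (n = n₀ + ν ξ):
  G: 722 − 1(459) = 263
  E: 608 − 1(459) = 149
  F: 0 + 1(459) = 459
  D: 789 (inert)

459 kmol/h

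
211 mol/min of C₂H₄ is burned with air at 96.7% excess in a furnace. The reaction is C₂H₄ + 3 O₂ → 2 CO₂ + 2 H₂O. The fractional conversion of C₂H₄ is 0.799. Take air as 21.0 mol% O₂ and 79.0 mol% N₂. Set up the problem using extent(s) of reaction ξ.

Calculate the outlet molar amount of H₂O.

Stoichiometric O₂ = 3 × 211 = 633 mol/min; O₂ fed = 633 × 1.967 = 1245 mol/min.
N₂ fed = 1245 × 79/21 = 4684 mol/min.
Fuel reacted = 0.799 × 211 → ξ = 168.6 mol/min.
Outlet (n = n₀ + ν ξ):
  C₂H₄: 211 − 1(168.6) = 42.41
  O₂: 1245 − 3(168.6) = 739.3
  N₂: 4684 (inert)
  CO₂: 0 + 2(168.6) = 337.2
  H₂O: 0 + 2(168.6) = 337.2

337 mol/min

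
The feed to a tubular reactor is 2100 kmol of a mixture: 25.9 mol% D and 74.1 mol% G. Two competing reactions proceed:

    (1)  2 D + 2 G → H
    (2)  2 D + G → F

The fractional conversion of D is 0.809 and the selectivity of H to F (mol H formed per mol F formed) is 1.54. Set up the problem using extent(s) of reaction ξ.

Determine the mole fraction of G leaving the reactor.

Conversion of D: D consumed = 0.809 × 543.9 = 440 kmol = 2ξ₁ + 2ξ₂.
Selectivity: 1ξ₁ / (1ξ₂) = 1.54 → ξ₁ = 1.54 ξ₂.
Substitute: (2·1.54 + 2) ξ₂ = 440 → ξ₂ = 86.62 kmol, ξ₁ = 133.4 kmol.
Outlet amounts (n = n₀ + Σ ν·ξ):
  D: 543.9 − 2(133.4) − 2(86.62) = 103.9
  G: 1556 − 2(133.4) − 1(86.62) = 1203
  H: 0 + 1(133.4) = 133.4
  F: 0 + 1(86.62) = 86.62
Total out = 1527 kmol; y_G = 1203 / 1527 = 0.7878.

0.788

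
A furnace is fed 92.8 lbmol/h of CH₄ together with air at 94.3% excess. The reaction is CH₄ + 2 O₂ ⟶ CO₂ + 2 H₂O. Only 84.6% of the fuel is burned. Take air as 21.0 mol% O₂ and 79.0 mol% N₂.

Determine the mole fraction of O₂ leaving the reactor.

0.112

Stoichiometric O₂ = 2 × 92.8 = 185.6 lbmol/h; O₂ fed = 185.6 × 1.943 = 360.6 lbmol/h.
N₂ fed = 360.6 × 79/21 = 1357 lbmol/h.
Fuel reacted = 0.846 × 92.8 → ξ = 78.51 lbmol/h.
Outlet (n = n₀ + ν ξ):
  CH₄: 92.8 − 1(78.51) = 14.29
  O₂: 360.6 − 2(78.51) = 203.6
  N₂: 1357 (inert)
  CO₂: 0 + 1(78.51) = 78.51
  H₂O: 0 + 2(78.51) = 157
Total out = 1810 lbmol/h; y_O₂ = 203.6 / 1810 = 0.1125.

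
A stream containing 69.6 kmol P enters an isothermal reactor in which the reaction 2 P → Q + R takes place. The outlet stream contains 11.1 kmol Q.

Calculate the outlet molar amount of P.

47.4 kmol

For Q: n = n₀ + 1ξ → 11.1 = 0 + 1ξ, giving ξ = 11.1 kmol.
Outlet amounts (n = n₀ + ν ξ):
  P: 69.6 − 2(11.1) = 47.4
  Q: 0 + 1(11.1) = 11.1
  R: 0 + 1(11.1) = 11.1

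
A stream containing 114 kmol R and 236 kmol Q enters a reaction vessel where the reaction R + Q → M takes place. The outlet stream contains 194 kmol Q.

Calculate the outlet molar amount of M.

For Q: n = n₀ − 1ξ → 194 = 236 − 1ξ, giving ξ = 42 kmol.
Outlet amounts (n = n₀ + ν ξ):
  R: 114 − 1(42) = 72
  Q: 236 − 1(42) = 194
  M: 0 + 1(42) = 42

42 kmol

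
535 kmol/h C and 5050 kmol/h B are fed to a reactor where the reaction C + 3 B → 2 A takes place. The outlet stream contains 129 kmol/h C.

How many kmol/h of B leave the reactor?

3830 kmol/h

For C: n = n₀ − 1ξ → 129 = 535 − 1ξ, giving ξ = 406 kmol/h.
Outlet amounts (n = n₀ + ν ξ):
  C: 535 − 1(406) = 129
  B: 5050 − 3(406) = 3832
  A: 0 + 2(406) = 812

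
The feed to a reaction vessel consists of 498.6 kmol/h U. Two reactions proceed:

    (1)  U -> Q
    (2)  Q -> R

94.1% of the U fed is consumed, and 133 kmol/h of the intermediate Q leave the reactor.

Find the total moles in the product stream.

499 kmol/h

Conversion of U: U consumed = 1ξ₁ = 0.941 × 498.6 → ξ₁ = 469.2 kmol/h.
Q balance: n_Q = 0 + 1ξ₁ − 1ξ₂ = 133 → ξ₂ = (1·469.2 − 133)/1 = 336.2 kmol/h.
Outlet amounts (n = n₀ + Σ ν·ξ):
  U: 498.6 − 1(469.2) = 29.42
  Q: 0 + 1(469.2) − 1(336.2) = 133
  R: 0 + 1(336.2) = 336.2
Total out = 29.42 + 133 + 336.2 = 498.6 kmol/h.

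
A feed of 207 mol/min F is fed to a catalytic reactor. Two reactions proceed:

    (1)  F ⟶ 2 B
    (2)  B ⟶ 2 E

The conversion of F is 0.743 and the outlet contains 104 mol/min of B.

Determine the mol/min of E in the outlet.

Conversion of F: F consumed = 1ξ₁ = 0.743 × 207 → ξ₁ = 153.8 mol/min.
B balance: n_B = 0 + 2ξ₁ − 1ξ₂ = 104 → ξ₂ = (2·153.8 − 104)/1 = 203.6 mol/min.
Outlet amounts (n = n₀ + Σ ν·ξ):
  F: 207 − 1(153.8) = 53.2
  B: 0 + 2(153.8) − 1(203.6) = 104
  E: 0 + 2(203.6) = 407.2

407 mol/min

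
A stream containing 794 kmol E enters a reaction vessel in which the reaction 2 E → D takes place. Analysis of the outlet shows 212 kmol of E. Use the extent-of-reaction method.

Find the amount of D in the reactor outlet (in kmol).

For E: n = n₀ − 2ξ → 212 = 794 − 2ξ, giving ξ = 291 kmol.
Outlet amounts (n = n₀ + ν ξ):
  E: 794 − 2(291) = 212
  D: 0 + 1(291) = 291

291 kmol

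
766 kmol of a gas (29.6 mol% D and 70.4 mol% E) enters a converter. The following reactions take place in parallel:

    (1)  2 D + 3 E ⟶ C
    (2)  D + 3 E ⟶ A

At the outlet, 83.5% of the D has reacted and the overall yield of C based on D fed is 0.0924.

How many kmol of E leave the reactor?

Yield of C: 1ξ₁ / 226.7 = 0.0924 → ξ₁ = 20.95 kmol.
Conversion of D: 2ξ₁ + 1ξ₂ = 0.835 × 226.7 = 189.3 → ξ₂ = 147.4 kmol.
Outlet amounts (n = n₀ + Σ ν·ξ):
  D: 226.7 − 2(20.95) − 1(147.4) = 37.41
  E: 539.3 − 3(20.95) − 3(147.4) = 34.14
  C: 0 + 1(20.95) = 20.95
  A: 0 + 1(147.4) = 147.4

34.1 kmol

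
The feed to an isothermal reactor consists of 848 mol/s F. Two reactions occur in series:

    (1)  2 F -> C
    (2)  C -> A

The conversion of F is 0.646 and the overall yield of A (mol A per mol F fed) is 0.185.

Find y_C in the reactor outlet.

0.204

Conversion of F: F consumed = 2ξ₁ = 0.646 × 848 → ξ₁ = 273.9 mol/s.
Yield of A: 1ξ₂ / 848 = 0.185 → ξ₂ = 156.9 mol/s.
Outlet amounts (n = n₀ + Σ ν·ξ):
  F: 848 − 2(273.9) = 300.2
  C: 0 + 1(273.9) − 1(156.9) = 117
  A: 0 + 1(156.9) = 156.9
Total out = 574.1 mol/s; y_C = 117 / 574.1 = 0.2038.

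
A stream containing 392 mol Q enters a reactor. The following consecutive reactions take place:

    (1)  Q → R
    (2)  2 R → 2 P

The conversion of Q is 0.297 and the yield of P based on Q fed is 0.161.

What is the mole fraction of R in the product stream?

0.136

Conversion of Q: Q consumed = 1ξ₁ = 0.297 × 392 → ξ₁ = 116.4 mol.
Yield of P: 2ξ₂ / 392 = 0.161 → ξ₂ = 31.56 mol.
Outlet amounts (n = n₀ + Σ ν·ξ):
  Q: 392 − 1(116.4) = 275.6
  R: 0 + 1(116.4) − 2(31.56) = 53.31
  P: 0 + 2(31.56) = 63.11
Total out = 392 mol; y_R = 53.31 / 392 = 0.136.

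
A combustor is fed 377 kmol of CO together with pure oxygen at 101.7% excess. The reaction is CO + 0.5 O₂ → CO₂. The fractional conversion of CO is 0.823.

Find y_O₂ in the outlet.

Stoichiometric O₂ = 0.5 × 377 = 188.5 kmol; O₂ fed = 188.5 × 2.017 = 380.2 kmol.
Fuel reacted = 0.823 × 377 → ξ = 310.3 kmol.
Outlet (n = n₀ + ν ξ):
  CO: 377 − 1(310.3) = 66.73
  O₂: 380.2 − 0.5(310.3) = 225.1
  CO₂: 0 + 1(310.3) = 310.3
Total out = 602.1 kmol; y_O₂ = 225.1 / 602.1 = 0.3738.

0.374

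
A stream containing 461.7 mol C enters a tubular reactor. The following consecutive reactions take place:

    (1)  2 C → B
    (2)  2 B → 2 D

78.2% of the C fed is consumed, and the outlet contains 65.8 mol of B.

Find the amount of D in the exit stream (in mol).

Conversion of C: C consumed = 2ξ₁ = 0.782 × 461.7 → ξ₁ = 180.5 mol.
B balance: n_B = 0 + 1ξ₁ − 2ξ₂ = 65.8 → ξ₂ = (1·180.5 − 65.8)/2 = 57.36 mol.
Outlet amounts (n = n₀ + Σ ν·ξ):
  C: 461.7 − 2(180.5) = 100.7
  B: 0 + 1(180.5) − 2(57.36) = 65.8
  D: 0 + 2(57.36) = 114.7

115 mol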